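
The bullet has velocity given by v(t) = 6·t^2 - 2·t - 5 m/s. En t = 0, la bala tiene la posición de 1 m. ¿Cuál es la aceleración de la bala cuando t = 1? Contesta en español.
Para resolver esto, necesitamos tomar 1 derivada de nuestra ecuación de la velocidad v(t) = 6·t^2 - 2·t - 5. Tomando d/dt de v(t), encontramos a(t) = 12·t - 2. De la ecuación de la aceleración a(t) = 12·t - 2, sustituimos t = 1 para obtener a = 10.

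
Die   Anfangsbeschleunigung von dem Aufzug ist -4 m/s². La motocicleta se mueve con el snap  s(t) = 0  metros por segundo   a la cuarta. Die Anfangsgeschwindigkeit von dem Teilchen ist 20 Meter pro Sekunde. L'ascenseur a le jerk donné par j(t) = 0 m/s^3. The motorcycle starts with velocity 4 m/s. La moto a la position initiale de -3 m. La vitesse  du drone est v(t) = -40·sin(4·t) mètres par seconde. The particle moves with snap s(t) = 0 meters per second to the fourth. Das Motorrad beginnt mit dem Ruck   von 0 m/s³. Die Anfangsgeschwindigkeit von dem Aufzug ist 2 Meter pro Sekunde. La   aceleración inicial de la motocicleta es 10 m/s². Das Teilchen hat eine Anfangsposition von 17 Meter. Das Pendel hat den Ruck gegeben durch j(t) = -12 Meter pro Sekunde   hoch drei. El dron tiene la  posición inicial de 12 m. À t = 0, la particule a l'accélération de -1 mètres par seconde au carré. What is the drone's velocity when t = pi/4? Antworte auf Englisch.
We have velocity v(t) = -40·sin(4·t). Substituting t = pi/4: v(pi/4) = 0.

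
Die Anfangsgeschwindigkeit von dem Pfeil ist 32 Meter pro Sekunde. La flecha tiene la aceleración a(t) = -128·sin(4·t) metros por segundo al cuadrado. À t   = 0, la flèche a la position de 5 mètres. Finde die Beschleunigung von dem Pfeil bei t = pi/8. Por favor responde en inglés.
We have acceleration a(t) = -128·sin(4·t). Substituting t = pi/8: a(pi/8) = -128.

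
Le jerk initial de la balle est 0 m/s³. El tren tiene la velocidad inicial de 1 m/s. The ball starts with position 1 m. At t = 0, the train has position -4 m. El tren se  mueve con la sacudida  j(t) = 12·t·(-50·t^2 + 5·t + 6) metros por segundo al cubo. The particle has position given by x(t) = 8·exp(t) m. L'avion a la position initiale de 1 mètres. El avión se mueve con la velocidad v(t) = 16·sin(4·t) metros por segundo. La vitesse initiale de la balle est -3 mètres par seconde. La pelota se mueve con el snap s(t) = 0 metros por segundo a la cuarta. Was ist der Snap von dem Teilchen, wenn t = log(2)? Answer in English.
Starting from position x(t) = 8·exp(t), we take 4 derivatives. The derivative of position gives velocity: v(t) = 8·exp(t). Taking d/dt of v(t), we find a(t) = 8·exp(t). The derivative of acceleration gives jerk: j(t) = 8·exp(t). The derivative of jerk gives snap: s(t) = 8·exp(t). We have snap s(t) = 8·exp(t). Substituting t = log(2): s(log(2)) = 16.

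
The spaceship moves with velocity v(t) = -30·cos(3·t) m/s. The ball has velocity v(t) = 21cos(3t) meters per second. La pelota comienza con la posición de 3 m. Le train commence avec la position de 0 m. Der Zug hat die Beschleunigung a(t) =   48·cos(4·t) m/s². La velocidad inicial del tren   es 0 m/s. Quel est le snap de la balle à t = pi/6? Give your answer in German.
Um dies zu lösen, müssen wir 3 Ableitungen unserer Gleichung für die Geschwindigkeit v(t) = 21·cos(3·t) nehmen. Mit d/dt von v(t) finden wir a(t) = -63·sin(3·t). Die Ableitung von der Beschleunigung ergibt den Ruck: j(t) = -189·cos(3·t). Die Ableitung von dem Ruck ergibt den Snap: s(t) = 567·sin(3·t). Mit s(t) = 567·sin(3·t) und Einsetzen von t = pi/6, finden wir s = 567.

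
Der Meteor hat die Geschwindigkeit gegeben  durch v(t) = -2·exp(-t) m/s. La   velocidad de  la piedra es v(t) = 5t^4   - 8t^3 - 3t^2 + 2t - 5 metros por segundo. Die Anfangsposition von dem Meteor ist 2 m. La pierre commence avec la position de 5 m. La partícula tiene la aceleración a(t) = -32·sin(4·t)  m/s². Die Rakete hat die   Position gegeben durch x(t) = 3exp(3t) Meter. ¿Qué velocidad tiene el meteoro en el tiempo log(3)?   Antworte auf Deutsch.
Aus der Gleichung für die Geschwindigkeit v(t) = -2·exp(-t), setzen wir t = log(3) ein und erhalten v = -2/3.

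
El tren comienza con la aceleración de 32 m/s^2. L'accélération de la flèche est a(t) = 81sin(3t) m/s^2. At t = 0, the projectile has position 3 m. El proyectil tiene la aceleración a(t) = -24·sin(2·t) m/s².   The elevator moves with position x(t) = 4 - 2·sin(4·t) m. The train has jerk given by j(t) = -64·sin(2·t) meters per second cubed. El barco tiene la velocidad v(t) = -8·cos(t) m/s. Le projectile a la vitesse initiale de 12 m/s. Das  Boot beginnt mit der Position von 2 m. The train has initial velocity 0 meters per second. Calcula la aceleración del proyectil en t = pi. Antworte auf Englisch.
Using a(t) = -24·sin(2·t) and substituting t = pi, we find a = 0.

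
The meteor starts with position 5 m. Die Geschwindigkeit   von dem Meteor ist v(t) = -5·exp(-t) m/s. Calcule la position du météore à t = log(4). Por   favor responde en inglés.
To solve this, we need to take 1 antiderivative of our velocity equation v(t) = -5·exp(-t). Finding the antiderivative of v(t) and using x(0) = 5: x(t) = 5·exp(-t). From the given position equation x(t) = 5·exp(-t), we substitute t = log(4) to get x = 5/4.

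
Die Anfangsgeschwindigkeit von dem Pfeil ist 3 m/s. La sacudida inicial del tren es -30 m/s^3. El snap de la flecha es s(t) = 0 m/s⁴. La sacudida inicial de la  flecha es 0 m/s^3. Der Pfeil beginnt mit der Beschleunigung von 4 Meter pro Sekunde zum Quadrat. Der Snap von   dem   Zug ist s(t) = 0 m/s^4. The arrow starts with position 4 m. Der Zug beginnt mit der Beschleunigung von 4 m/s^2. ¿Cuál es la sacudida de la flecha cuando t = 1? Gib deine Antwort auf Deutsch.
Um dies zu lösen, müssen wir 1 Stammfunktion unserer Gleichung für den Snap s(t) = 0 finden. Mit ∫s(t)dt und Anwendung von j(0) = 0, finden wir j(t) = 0. Mit j(t) = 0 und Einsetzen von t = 1, finden wir j = 0.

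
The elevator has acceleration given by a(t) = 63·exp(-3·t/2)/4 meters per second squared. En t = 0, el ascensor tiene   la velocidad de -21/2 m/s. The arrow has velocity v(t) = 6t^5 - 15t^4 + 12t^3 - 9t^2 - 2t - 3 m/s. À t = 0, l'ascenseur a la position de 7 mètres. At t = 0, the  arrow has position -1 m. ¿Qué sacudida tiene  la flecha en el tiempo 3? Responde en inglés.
We must differentiate our velocity equation v(t) = 6·t^5 - 15·t^4 + 12·t^3 - 9·t^2 - 2·t - 3 2 times. The derivative of velocity gives acceleration: a(t) = 30·t^4 - 60·t^3 + 36·t^2 - 18·t - 2. Taking d/dt of a(t), we find j(t) = 120·t^3 - 180·t^2 + 72·t - 18. We have jerk j(t) = 120·t^3 - 180·t^2 + 72·t - 18. Substituting t = 3: j(3) = 1818.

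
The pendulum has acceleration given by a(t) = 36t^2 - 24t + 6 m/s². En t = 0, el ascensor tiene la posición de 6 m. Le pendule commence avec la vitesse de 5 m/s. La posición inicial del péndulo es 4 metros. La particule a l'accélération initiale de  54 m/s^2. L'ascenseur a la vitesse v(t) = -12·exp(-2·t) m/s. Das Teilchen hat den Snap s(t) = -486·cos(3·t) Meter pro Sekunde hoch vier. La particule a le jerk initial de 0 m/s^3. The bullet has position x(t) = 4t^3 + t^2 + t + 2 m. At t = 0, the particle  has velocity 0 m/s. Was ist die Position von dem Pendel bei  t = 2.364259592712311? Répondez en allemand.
Ausgehend von der Beschleunigung a(t) = 36·t^2 - 24·t + 6, nehmen wir 2 Integrale. Mit ∫a(t)dt und Anwendung von v(0) = 5, finden wir v(t) = 12·t^3 - 12·t^2 + 6·t + 5. Die Stammfunktion von der Geschwindigkeit ist die Position. Mit x(0) = 4 erhalten wir x(t) = 3·t^4 - 4·t^3 + 3·t^2 + 5·t + 4. Aus der Gleichung für die Position x(t) = 3·t^4 - 4·t^3 + 3·t^2 + 5·t + 4, setzen wir t = 2.364259592712311 ein und erhalten x = 73.4632631413861.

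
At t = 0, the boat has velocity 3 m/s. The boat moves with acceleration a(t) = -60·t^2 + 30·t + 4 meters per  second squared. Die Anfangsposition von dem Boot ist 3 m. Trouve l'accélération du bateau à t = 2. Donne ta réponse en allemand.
Wir haben die Beschleunigung a(t) = -60·t^2 + 30·t + 4. Durch Einsetzen von t = 2: a(2) = -176.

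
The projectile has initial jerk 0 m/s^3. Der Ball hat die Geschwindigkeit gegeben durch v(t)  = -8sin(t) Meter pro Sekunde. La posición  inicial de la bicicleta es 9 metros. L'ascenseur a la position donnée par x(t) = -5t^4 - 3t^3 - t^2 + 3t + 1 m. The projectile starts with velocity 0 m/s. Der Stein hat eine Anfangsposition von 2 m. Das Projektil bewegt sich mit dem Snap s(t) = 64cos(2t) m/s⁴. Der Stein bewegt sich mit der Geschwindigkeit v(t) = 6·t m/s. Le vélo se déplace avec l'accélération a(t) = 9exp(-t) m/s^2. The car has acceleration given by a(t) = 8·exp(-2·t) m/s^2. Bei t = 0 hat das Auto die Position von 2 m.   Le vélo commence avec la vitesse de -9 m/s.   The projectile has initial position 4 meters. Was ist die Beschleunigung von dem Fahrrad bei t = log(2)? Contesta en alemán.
Wir haben die Beschleunigung a(t) = 9·exp(-t). Durch Einsetzen von t = log(2): a(log(2)) = 9/2.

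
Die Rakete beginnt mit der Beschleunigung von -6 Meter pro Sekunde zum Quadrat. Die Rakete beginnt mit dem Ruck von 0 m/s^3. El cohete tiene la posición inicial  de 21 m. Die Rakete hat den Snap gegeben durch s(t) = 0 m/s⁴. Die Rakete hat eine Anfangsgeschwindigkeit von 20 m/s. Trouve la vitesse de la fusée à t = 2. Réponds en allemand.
Um dies zu lösen, müssen wir 3 Integrale unserer Gleichung für den Snap s(t) = 0 finden. Die Stammfunktion von dem Snap, mit j(0) = 0, ergibt den Ruck: j(t) = 0. Das Integral von dem Ruck, mit a(0) = -6, ergibt die Beschleunigung: a(t) = -6. Mit ∫a(t)dt und Anwendung von v(0) = 20, finden wir v(t) = 20 - 6·t. Wir haben die Geschwindigkeit v(t) = 20 - 6·t. Durch Einsetzen von t = 2: v(2) = 8.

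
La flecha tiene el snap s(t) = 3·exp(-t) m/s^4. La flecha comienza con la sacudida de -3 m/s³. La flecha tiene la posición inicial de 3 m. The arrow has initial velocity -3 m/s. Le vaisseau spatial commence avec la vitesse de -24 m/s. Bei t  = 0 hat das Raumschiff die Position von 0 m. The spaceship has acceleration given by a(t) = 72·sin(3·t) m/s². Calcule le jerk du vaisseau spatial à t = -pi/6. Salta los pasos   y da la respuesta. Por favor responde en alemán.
Bei t = -pi/6, j = 0.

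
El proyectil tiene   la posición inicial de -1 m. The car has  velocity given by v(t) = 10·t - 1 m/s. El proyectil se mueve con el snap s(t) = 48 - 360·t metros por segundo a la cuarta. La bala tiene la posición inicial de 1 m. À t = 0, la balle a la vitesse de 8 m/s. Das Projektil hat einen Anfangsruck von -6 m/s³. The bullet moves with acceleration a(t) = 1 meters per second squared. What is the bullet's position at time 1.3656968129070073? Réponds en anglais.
Starting from acceleration a(t) = 1, we take 2 antiderivatives. The antiderivative of acceleration is velocity. Using v(0) = 8, we get v(t) = t + 8. The integral of velocity, with x(0) = 1, gives position: x(t) = t^2/2 + 8·t + 1. Using x(t) = t^2/2 + 8·t + 1 and substituting t = 1.3656968129070073, we find x = 12.8581383956482.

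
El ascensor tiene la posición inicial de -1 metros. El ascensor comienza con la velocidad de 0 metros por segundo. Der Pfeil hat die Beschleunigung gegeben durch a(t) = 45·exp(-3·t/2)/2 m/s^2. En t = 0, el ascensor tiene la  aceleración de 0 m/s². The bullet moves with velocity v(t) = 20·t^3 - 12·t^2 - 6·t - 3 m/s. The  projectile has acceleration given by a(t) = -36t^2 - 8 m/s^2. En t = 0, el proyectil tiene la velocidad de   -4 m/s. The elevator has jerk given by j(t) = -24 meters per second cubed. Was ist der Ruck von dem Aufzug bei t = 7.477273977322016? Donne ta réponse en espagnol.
Tenemos la sacudida j(t) = -24. Sustituyendo t = 7.477273977322016: j(7.477273977322016) = -24.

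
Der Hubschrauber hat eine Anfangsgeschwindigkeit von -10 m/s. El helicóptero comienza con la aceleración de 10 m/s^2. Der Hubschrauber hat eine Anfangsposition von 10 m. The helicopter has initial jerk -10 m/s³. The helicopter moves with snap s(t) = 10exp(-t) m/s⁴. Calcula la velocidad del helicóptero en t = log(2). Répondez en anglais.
To solve this, we need to take 3 integrals of our snap equation s(t) = 10·exp(-t). The integral of snap, with j(0) = -10, gives jerk: j(t) = -10·exp(-t). The antiderivative of jerk is acceleration. Using a(0) = 10, we get a(t) = 10·exp(-t). The integral of acceleration is velocity. Using v(0) = -10, we get v(t) = -10·exp(-t). Using v(t) = -10·exp(-t) and substituting t = log(2), we find v = -5.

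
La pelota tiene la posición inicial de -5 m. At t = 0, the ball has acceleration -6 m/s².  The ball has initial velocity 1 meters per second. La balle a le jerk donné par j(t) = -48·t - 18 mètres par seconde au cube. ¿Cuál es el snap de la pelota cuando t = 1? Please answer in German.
Wir müssen unsere Gleichung für den Ruck j(t) = -48·t - 18 1-mal ableiten. Die Ableitung von dem Ruck ergibt den Snap: s(t) = -48. Aus der Gleichung für den Snap s(t) = -48, setzen wir t = 1 ein und erhalten s = -48.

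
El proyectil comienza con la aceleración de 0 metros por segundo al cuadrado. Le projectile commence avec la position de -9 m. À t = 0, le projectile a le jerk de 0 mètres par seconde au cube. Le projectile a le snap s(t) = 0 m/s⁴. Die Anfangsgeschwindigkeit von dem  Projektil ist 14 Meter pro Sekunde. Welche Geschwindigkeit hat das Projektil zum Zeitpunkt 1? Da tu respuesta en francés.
Nous devons intégrer notre équation du snap s(t) = 0 3 fois. En prenant ∫s(t)dt et en appliquant j(0) = 0, nous trouvons j(t) = 0. En prenant ∫j(t)dt et en appliquant a(0) = 0, nous trouvons a(t) = 0. La primitive de l'accélération, avec v(0) = 14, donne la vitesse: v(t) = 14. Nous avons la vitesse v(t) = 14. En substituant t = 1: v(1) = 14.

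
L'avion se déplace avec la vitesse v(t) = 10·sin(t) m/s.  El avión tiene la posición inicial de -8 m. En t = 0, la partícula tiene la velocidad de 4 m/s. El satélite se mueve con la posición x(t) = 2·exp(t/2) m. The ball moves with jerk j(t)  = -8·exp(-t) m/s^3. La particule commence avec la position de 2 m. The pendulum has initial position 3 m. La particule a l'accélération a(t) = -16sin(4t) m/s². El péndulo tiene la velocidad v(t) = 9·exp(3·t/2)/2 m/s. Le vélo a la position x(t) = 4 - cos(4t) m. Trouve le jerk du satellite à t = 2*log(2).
En partant de la position x(t) = 2·exp(t/2), nous prenons 3 dérivées. La dérivée de la position donne la vitesse: v(t) = exp(t/2). En prenant d/dt de v(t), nous trouvons a(t) = exp(t/2)/2. En dérivant l'accélération, nous obtenons le jerk: j(t) = exp(t/2)/4. Nous avons le jerk j(t) = exp(t/2)/4. En substituant t = 2*log(2): j(2*log(2)) = 1/2.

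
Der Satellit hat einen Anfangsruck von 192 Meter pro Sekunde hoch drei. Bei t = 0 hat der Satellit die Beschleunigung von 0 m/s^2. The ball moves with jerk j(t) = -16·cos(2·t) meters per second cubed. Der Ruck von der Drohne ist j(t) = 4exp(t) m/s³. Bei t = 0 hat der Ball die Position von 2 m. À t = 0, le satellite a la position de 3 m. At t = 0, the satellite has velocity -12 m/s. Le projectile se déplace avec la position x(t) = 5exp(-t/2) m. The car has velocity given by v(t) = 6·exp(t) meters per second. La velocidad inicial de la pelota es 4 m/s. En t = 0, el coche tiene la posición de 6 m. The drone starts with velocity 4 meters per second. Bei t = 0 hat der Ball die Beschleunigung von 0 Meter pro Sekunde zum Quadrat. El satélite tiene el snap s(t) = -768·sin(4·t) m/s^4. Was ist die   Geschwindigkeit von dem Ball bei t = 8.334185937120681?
Wir müssen unsere Gleichung für den Ruck j(t) = -16·cos(2·t) 2-mal integrieren. Das Integral von dem Ruck ist die Beschleunigung. Mit a(0) = 0 erhalten wir a(t) = -8·sin(2·t). Mit ∫a(t)dt und Anwendung von v(0) = 4, finden wir v(t) = 4·cos(2·t). Mit v(t) = 4·cos(2·t) und Einsetzen von t = 8.334185937120681, finden wir v = -2.29274084550038.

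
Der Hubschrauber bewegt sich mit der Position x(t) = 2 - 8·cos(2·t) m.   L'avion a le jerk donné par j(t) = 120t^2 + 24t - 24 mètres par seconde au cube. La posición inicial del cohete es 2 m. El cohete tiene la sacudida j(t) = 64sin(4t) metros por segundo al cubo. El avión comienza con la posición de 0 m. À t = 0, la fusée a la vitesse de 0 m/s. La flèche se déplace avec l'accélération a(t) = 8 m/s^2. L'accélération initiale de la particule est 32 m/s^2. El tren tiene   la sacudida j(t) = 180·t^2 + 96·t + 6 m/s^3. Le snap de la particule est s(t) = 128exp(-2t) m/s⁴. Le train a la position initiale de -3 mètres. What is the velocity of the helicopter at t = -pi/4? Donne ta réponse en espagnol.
Para resolver esto, necesitamos tomar 1 derivada de nuestra ecuación de la posición x(t) = 2 - 8·cos(2·t). Tomando d/dt de x(t), encontramos v(t) = 16·sin(2·t). Tenemos la velocidad v(t) = 16·sin(2·t). Sustituyendo t = -pi/4: v(-pi/4) = -16.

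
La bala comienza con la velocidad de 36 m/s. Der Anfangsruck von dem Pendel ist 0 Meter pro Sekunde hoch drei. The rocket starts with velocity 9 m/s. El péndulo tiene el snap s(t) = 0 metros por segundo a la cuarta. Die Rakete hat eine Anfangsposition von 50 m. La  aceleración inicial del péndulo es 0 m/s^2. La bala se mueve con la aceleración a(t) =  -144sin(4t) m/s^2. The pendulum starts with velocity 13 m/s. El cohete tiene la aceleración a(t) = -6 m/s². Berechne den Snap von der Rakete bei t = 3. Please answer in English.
Starting from acceleration a(t) = -6, we take 2 derivatives. Taking d/dt of a(t), we find j(t) = 0. Differentiating jerk, we get snap: s(t) = 0. Using s(t) = 0 and substituting t = 3, we find s = 0.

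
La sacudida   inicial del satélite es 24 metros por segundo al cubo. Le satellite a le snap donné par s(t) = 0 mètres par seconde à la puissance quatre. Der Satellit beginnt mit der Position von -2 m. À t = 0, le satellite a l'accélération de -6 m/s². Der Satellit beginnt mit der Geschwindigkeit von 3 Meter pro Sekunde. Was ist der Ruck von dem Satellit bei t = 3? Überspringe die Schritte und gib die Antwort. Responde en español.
La respuesta es 24.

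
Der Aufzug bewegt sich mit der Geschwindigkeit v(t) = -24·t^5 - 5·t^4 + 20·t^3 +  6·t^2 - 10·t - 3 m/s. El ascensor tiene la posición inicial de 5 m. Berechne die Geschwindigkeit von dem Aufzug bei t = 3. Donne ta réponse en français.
De l'équation de la vitesse v(t) = -24·t^5 - 5·t^4 + 20·t^3 + 6·t^2 - 10·t - 3, nous substituons t = 3 pour obtenir v = -5676.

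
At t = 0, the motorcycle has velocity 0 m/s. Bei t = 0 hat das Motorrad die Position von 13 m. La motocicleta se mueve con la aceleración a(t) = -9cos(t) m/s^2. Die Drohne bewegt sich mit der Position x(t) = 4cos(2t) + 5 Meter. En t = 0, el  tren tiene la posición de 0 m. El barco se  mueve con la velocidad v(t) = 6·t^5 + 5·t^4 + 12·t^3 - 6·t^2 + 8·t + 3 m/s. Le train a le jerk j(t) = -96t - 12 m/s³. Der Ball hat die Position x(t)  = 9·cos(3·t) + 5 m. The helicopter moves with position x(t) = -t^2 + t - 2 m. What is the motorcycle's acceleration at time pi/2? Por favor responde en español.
Tenemos la aceleración a(t) = -9·cos(t). Sustituyendo t = pi/2: a(pi/2) = 0.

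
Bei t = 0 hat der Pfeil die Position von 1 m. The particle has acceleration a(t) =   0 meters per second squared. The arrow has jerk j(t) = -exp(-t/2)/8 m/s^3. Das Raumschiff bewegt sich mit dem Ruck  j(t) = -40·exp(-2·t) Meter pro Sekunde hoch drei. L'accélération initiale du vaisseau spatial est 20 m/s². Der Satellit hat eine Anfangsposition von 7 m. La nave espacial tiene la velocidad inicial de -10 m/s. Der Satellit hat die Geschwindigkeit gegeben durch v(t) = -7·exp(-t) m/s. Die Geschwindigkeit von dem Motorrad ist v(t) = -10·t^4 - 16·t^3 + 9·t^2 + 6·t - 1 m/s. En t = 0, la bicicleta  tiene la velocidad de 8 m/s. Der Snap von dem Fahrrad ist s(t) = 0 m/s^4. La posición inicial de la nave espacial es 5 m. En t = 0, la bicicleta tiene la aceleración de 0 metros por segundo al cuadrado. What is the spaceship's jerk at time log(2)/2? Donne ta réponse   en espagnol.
De la ecuación de la sacudida j(t) = -40·exp(-2·t), sustituimos t = log(2)/2 para obtener j = -20.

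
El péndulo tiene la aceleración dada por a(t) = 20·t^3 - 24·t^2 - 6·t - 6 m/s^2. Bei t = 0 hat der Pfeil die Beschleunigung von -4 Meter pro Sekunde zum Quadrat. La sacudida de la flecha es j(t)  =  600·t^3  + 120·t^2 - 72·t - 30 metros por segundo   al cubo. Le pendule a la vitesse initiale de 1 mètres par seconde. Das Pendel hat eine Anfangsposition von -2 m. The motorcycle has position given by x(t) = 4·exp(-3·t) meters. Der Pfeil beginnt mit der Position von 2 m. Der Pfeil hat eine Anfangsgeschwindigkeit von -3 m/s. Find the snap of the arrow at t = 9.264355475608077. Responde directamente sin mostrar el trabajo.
s(9.264355475608077) = 156642.353595319.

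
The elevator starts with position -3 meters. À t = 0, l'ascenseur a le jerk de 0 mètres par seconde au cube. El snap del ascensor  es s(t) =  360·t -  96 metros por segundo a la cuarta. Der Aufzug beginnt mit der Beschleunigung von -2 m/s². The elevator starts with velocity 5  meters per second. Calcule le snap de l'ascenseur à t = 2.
En utilisant s(t) = 360·t - 96 et en substituant t = 2, nous trouvons s = 624.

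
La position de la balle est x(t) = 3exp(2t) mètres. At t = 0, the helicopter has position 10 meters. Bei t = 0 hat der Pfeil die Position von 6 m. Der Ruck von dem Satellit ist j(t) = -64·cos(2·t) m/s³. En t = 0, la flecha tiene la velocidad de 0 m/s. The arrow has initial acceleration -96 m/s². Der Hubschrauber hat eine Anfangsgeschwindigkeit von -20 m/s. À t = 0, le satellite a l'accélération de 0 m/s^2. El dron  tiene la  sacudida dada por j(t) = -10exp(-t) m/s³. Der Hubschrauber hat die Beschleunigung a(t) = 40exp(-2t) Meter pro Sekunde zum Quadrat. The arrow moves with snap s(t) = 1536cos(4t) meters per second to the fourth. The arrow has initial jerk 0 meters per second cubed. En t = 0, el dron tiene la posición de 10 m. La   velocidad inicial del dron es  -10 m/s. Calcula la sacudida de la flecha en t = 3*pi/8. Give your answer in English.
To solve this, we need to take 1 antiderivative of our snap equation s(t) = 1536·cos(4·t). Integrating snap and using the initial condition j(0) = 0, we get j(t) = 384·sin(4·t). From the given jerk equation j(t) = 384·sin(4·t), we substitute t = 3*pi/8 to get j = -384.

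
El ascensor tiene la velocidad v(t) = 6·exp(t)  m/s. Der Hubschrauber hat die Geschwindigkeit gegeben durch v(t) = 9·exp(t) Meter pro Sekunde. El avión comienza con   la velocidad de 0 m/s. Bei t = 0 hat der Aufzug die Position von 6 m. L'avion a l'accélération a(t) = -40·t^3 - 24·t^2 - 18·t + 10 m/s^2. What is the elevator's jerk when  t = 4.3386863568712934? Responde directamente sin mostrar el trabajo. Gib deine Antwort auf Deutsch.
Die Antwort ist 459.641034977111.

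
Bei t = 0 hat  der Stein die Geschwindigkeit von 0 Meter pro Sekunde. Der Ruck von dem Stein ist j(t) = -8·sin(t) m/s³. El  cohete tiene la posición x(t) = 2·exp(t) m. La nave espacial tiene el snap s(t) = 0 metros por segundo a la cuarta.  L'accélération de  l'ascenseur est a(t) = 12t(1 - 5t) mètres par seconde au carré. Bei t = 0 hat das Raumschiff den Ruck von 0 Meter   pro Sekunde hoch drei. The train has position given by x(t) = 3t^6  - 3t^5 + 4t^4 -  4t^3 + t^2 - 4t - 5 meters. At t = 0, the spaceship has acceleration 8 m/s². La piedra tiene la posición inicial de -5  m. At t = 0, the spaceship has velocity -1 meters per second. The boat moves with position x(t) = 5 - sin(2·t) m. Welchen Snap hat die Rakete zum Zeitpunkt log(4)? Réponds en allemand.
Ausgehend von der Position x(t) = 2·exp(t), nehmen wir 4 Ableitungen. Die Ableitung von der Position ergibt die Geschwindigkeit: v(t) = 2·exp(t). Mit d/dt von v(t) finden wir a(t) = 2·exp(t). Durch Ableiten von der Beschleunigung erhalten wir den Ruck: j(t) = 2·exp(t). Die Ableitung von dem Ruck ergibt den Snap: s(t) = 2·exp(t). Wir haben den Snap s(t) = 2·exp(t). Durch Einsetzen von t = log(4): s(log(4)) = 8.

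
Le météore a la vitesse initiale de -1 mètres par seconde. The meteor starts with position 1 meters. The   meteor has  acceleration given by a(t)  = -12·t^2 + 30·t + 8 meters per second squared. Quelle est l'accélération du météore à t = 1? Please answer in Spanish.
Tenemos la aceleración a(t) = -12·t^2 + 30·t + 8. Sustituyendo t = 1: a(1) = 26.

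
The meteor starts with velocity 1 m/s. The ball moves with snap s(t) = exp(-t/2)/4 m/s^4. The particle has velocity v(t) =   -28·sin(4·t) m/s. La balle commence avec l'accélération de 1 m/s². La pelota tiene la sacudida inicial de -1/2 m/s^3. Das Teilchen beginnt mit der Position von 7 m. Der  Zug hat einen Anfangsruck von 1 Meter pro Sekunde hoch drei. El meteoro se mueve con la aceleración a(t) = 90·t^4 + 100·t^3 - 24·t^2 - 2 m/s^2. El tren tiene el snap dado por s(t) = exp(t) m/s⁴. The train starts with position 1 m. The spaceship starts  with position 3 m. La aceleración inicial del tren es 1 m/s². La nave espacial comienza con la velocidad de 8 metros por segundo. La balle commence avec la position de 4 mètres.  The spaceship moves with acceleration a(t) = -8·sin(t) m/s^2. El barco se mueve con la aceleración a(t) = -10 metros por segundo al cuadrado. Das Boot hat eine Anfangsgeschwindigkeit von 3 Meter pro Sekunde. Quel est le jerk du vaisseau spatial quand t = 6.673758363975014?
Pour résoudre ceci, nous devons prendre 1 dérivée de notre équation de l'accélération a(t) = -8·sin(t). La dérivée de l'accélération donne le jerk: j(t) = -8·cos(t). En utilisant j(t) = -8·cos(t) et en substituant t = 6.673758363975014, nous trouvons j = -7.39752830757662.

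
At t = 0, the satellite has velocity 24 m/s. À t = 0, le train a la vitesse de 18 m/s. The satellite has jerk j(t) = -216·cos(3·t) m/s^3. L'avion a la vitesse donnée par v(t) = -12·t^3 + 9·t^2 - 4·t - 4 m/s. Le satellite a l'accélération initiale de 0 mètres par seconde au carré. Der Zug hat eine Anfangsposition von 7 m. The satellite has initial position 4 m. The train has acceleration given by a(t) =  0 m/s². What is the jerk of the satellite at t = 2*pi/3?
Using j(t) = -216·cos(3·t) and substituting t = 2*pi/3, we find j = -216.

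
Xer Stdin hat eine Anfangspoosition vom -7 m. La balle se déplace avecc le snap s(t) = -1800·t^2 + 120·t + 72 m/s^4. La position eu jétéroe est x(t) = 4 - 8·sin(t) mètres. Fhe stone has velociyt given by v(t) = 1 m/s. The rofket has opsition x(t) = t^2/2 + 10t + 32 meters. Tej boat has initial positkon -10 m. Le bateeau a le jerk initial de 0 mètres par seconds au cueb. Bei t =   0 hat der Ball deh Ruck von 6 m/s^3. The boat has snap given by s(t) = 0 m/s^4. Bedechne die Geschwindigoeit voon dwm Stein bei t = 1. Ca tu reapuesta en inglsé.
From the given velocity equation v(t) = 1, we substitute t = 1 to get v = 1.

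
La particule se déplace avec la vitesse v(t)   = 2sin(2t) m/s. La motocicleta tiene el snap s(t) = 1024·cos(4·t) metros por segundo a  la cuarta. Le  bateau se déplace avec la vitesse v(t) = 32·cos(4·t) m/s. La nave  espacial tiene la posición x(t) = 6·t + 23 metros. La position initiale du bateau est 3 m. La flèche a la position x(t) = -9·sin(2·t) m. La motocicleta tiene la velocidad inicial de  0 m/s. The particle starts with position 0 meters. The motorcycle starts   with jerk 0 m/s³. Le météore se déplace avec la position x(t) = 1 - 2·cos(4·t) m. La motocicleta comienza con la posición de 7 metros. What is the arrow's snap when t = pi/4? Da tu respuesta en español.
Debemos derivar nuestra ecuación de la posición x(t) = -9·sin(2·t) 4 veces. Tomando d/dt de x(t), encontramos v(t) = -18·cos(2·t). La derivada de la velocidad da la aceleración: a(t) = 36·sin(2·t). Tomando d/dt de a(t), encontramos j(t) = 72·cos(2·t). Tomando d/dt de j(t), encontramos s(t) = -144·sin(2·t). De la ecuación del snap s(t) = -144·sin(2·t), sustituimos t = pi/4 para obtener s = -144.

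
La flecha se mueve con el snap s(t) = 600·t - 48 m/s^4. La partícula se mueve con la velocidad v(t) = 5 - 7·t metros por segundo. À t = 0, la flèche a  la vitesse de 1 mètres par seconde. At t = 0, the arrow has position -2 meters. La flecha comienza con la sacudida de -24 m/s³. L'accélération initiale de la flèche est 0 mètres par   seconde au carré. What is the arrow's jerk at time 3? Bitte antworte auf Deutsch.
Um dies zu lösen, müssen wir 1 Integral unserer Gleichung für den Snap s(t) = 600·t - 48 finden. Mit ∫s(t)dt und Anwendung von j(0) = -24, finden wir j(t) = 300·t^2 - 48·t - 24. Aus der Gleichung für den Ruck j(t) = 300·t^2 - 48·t - 24, setzen wir t = 3 ein und erhalten j = 2532.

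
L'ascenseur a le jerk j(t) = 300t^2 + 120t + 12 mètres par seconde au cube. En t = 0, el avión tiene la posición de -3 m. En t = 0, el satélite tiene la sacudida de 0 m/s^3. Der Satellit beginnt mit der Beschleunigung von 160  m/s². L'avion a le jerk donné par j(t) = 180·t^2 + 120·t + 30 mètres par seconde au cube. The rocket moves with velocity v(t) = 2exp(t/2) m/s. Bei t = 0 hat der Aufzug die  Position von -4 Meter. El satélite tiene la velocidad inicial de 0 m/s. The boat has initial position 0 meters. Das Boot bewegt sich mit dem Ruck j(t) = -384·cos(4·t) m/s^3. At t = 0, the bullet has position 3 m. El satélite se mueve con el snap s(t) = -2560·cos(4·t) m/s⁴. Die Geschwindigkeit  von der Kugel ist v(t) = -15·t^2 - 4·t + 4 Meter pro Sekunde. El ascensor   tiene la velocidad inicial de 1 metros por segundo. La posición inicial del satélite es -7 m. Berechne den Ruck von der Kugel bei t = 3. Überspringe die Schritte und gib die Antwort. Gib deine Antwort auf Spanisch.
La respuesta es -30.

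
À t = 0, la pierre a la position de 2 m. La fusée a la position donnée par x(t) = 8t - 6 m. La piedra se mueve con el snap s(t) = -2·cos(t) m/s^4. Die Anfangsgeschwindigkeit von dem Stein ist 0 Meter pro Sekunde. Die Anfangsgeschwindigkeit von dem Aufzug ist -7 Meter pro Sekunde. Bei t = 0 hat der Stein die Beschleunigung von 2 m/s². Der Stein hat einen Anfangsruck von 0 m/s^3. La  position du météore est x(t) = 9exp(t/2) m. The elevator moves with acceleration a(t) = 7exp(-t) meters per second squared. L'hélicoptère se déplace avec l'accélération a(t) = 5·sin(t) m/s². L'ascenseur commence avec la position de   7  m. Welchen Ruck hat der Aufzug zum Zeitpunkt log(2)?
Um dies zu lösen, müssen wir 1 Ableitung unserer Gleichung für die Beschleunigung a(t) = 7·exp(-t) nehmen. Die Ableitung von der Beschleunigung ergibt den Ruck: j(t) = -7·exp(-t). Wir haben den Ruck j(t) = -7·exp(-t). Durch Einsetzen von t = log(2): j(log(2)) = -7/2.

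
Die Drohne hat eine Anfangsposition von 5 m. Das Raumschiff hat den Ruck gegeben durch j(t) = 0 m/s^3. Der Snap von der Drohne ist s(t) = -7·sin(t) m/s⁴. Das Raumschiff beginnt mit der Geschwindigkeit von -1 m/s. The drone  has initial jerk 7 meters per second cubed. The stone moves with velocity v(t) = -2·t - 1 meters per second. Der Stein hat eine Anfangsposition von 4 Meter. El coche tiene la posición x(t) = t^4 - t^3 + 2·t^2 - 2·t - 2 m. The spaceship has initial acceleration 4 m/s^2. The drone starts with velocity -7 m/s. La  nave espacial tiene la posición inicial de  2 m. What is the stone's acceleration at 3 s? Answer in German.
Wir müssen unsere Gleichung für die Geschwindigkeit v(t) = -2·t - 1 1-mal ableiten. Mit d/dt von v(t) finden wir a(t) = -2. Mit a(t) = -2 und Einsetzen von t = 3, finden wir a = -2.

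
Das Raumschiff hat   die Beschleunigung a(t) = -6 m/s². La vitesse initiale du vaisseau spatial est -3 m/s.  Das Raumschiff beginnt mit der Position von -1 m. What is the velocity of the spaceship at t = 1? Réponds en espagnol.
Necesitamos integrar nuestra ecuación de la aceleración a(t) = -6 1 vez. Tomando ∫a(t)dt y aplicando v(0) = -3, encontramos v(t) = -6·t - 3. Tenemos la velocidad v(t) = -6·t - 3. Sustituyendo t = 1: v(1) = -9.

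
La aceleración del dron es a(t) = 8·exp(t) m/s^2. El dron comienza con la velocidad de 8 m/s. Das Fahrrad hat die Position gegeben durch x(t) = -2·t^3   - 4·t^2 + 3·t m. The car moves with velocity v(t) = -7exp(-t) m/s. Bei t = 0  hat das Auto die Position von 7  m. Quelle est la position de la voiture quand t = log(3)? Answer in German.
Wir müssen unsere Gleichung für die Geschwindigkeit v(t) = -7·exp(-t) 1-mal integrieren. Das Integral von der Geschwindigkeit, mit x(0) = 7, ergibt die Position: x(t) = 7·exp(-t). Aus der Gleichung für die Position x(t) = 7·exp(-t), setzen wir t = log(3) ein und erhalten x = 7/3.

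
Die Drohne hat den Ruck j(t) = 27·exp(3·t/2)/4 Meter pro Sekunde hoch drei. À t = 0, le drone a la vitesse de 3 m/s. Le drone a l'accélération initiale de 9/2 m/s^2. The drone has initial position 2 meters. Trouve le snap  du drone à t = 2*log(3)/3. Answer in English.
We must differentiate our jerk equation j(t) = 27·exp(3·t/2)/4 1 time. Taking d/dt of j(t), we find s(t) = 81·exp(3·t/2)/8. We have snap s(t) = 81·exp(3·t/2)/8. Substituting t = 2*log(3)/3: s(2*log(3)/3) = 243/8.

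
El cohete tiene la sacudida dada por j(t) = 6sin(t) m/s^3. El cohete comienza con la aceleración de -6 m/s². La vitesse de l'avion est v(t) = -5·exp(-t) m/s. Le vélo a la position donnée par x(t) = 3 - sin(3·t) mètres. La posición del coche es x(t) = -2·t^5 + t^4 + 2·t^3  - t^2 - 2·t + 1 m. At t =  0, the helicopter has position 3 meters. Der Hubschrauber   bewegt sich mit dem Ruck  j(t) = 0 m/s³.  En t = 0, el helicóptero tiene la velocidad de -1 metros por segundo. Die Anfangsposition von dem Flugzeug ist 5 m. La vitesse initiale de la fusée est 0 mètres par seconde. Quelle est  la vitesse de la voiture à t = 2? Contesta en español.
Para resolver esto, necesitamos tomar 1 derivada de nuestra ecuación de la posición x(t) = -2·t^5 + t^4 + 2·t^3 - t^2 - 2·t + 1. Derivando la posición, obtenemos la velocidad: v(t) = -10·t^4 + 4·t^3 + 6·t^2 - 2·t - 2. De la ecuación de la velocidad v(t) = -10·t^4 + 4·t^3 + 6·t^2 - 2·t - 2, sustituimos t = 2 para obtener v = -110.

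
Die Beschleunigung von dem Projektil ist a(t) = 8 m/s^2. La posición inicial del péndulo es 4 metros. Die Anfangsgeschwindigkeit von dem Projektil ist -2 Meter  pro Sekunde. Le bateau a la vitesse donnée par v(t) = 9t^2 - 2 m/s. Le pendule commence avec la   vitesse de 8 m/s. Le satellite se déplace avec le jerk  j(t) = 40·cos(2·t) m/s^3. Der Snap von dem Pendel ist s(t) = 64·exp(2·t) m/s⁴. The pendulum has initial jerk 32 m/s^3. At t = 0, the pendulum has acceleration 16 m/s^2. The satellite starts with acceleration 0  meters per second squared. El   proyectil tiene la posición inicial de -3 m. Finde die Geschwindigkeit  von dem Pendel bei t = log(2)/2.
Wir müssen unsere Gleichung für den Snap s(t) = 64·exp(2·t) 3-mal integrieren. Durch Integration von dem Snap und Verwendung der Anfangsbedingung j(0) = 32, erhalten wir j(t) = 32·exp(2·t). Die Stammfunktion von dem Ruck, mit a(0) = 16, ergibt die Beschleunigung: a(t) = 16·exp(2·t). Durch Integration von der Beschleunigung und Verwendung der Anfangsbedingung v(0) = 8, erhalten wir v(t) = 8·exp(2·t). Wir haben die Geschwindigkeit v(t) = 8·exp(2·t). Durch Einsetzen von t = log(2)/2: v(log(2)/2) = 16.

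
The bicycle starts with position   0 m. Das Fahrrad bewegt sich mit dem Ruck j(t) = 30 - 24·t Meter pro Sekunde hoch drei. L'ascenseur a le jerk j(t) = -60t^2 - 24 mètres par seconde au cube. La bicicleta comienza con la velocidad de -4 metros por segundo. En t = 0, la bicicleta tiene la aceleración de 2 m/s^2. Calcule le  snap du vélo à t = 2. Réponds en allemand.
Um dies zu lösen, müssen wir 1 Ableitung unserer Gleichung für den Ruck j(t) = 30 - 24·t nehmen. Durch Ableiten von dem Ruck erhalten wir den Snap: s(t) = -24. Wir haben den Snap s(t) = -24. Durch Einsetzen von t = 2: s(2) = -24.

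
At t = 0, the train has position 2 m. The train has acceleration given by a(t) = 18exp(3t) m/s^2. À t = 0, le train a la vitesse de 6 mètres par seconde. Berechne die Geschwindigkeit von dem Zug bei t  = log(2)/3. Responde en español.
Debemos encontrar la integral de nuestra ecuación de la aceleración a(t) = 18·exp(3·t) 1 vez. Tomando ∫a(t)dt y aplicando v(0) = 6, encontramos v(t) = 6·exp(3·t). Usando v(t) = 6·exp(3·t) y sustituyendo t = log(2)/3, encontramos v = 12.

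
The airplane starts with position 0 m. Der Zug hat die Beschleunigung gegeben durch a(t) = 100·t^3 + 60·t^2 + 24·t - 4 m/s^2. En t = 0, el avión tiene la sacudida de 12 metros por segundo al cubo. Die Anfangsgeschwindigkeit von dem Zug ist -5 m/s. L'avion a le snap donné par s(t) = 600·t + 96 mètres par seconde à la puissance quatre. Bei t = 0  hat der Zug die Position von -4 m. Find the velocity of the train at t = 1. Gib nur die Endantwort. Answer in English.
v(1) = 48.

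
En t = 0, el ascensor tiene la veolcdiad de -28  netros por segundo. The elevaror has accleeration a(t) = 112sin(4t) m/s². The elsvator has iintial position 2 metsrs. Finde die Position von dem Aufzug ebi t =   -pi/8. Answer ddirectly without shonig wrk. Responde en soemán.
Die Position bei t = -pi/8 ist x = 9.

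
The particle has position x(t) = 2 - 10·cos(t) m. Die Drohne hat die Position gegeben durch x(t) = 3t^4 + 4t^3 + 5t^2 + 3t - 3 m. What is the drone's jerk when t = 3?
We must differentiate our position equation x(t) = 3·t^4 + 4·t^3 + 5·t^2 + 3·t - 3 3 times. Differentiating position, we get velocity: v(t) = 12·t^3 + 12·t^2 + 10·t + 3. The derivative of velocity gives acceleration: a(t) = 36·t^2 + 24·t + 10. Differentiating acceleration, we get jerk: j(t) = 72·t + 24. Using j(t) = 72·t + 24 and substituting t = 3, we find j = 240.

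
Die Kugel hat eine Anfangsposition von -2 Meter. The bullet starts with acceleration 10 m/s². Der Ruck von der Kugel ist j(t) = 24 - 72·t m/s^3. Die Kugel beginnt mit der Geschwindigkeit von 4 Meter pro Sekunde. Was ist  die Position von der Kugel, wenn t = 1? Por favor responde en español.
Necesitamos integrar nuestra ecuación de la sacudida j(t) = 24 - 72·t 3 veces. La antiderivada de la sacudida es la aceleración. Usando a(0) = 10, obtenemos a(t) = -36·t^2 + 24·t + 10. Integrando la aceleración y usando la condición inicial v(0) = 4, obtenemos v(t) = -12·t^3 + 12·t^2 + 10·t + 4. Tomando ∫v(t)dt y aplicando x(0) = -2, encontramos x(t) = -3·t^4 + 4·t^3 + 5·t^2 + 4·t - 2. Tenemos la posición x(t) = -3·t^4 + 4·t^3 + 5·t^2 + 4·t - 2. Sustituyendo t = 1: x(1) = 8.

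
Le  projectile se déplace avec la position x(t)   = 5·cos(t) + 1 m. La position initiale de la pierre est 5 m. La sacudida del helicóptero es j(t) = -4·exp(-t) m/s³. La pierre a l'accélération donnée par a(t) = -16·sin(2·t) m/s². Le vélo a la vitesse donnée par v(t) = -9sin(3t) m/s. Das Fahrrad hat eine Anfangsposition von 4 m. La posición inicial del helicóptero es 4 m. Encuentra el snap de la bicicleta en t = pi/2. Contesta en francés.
Nous devons dériver notre équation de la vitesse v(t) = -9·sin(3·t) 3 fois. En dérivant la vitesse, nous obtenons l'accélération: a(t) = -27·cos(3·t). La dérivée de l'accélération donne le jerk: j(t) = 81·sin(3·t). La dérivée du jerk donne le snap: s(t) = 243·cos(3·t). De l'équation du snap s(t) = 243·cos(3·t), nous substituons t = pi/2 pour obtenir s = 0.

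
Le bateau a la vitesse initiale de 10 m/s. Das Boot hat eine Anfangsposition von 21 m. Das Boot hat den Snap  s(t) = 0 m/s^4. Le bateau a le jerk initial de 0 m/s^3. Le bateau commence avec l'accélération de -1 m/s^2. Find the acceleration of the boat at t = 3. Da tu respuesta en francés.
Nous devons trouver la primitive de notre équation du snap s(t) = 0 2 fois. L'intégrale du snap est le jerk. En utilisant j(0) = 0, nous obtenons j(t) = 0. La primitive du jerk, avec a(0) = -1, donne l'accélération: a(t) = -1. De l'équation de l'accélération a(t) = -1, nous substituons t = 3 pour obtenir a = -1.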